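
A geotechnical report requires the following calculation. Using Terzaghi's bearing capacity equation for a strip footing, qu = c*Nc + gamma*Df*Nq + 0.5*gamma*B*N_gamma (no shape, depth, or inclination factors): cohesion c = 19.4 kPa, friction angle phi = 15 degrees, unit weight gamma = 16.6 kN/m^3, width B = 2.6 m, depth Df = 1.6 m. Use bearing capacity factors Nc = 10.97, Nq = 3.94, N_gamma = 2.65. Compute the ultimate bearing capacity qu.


Compute qu = c*Nc + gamma*Df*Nq + 0.5*gamma*B*N_gamma
Term 1: 19.4 * 10.97 = 212.818
Term 2: 16.6 * 1.6 * 3.94 = 104.6464
Term 3: 0.5 * 16.6 * 2.6 * 2.65 = 57.187
qu = 212.818 + 104.6464 + 57.187
qu = 374.65 kPa


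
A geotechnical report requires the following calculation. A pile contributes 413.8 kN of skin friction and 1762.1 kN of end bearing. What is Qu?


Using Qu = Qf + Qb
Qu = 413.8 + 1762.1
Qu = 2175.9 kN


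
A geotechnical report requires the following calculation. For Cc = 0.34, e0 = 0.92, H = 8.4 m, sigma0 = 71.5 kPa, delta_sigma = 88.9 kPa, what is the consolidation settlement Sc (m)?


Result: 0.522 m

Derivation:
Using Sc = Cc * H / (1 + e0) * log10((sigma0 + delta_sigma) / sigma0)
Stress ratio = (71.5 + 88.9) / 71.5 = 2.24336
log10(2.24336) = 0.350898
Cc * H / (1 + e0) = 0.34 * 8.4 / (1 + 0.92) = 1.4875
Sc = 1.4875 * 0.350898
Sc = 0.522 m


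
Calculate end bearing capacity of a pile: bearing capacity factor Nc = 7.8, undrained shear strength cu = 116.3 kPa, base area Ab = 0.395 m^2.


Using Qb = Nc * cu * Ab
Qb = 7.8 * 116.3 * 0.395
Qb = 358.32 kN


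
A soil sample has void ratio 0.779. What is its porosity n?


Using the relation n = e / (1 + e)
n = 0.779 / (1 + 0.779)
n = 0.779 / 1.779
n = 0.4379


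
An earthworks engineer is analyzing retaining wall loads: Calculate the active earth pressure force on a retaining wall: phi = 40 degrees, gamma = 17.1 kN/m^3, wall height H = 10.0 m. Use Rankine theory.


Compute active earth pressure coefficient:
Ka = tan^2(45 - phi/2) = tan^2(25.0) = 0.217443
Compute active force:
Pa = 0.5 * Ka * gamma * H^2
Pa = 0.5 * 0.217443 * 17.1 * 10.0^2
Pa = 185.91 kN/m


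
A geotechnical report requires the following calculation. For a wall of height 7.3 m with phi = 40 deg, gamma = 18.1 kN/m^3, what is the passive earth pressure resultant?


Result: 2217.94 kN/m

Derivation:
Compute passive earth pressure coefficient:
Kp = tan^2(45 + phi/2) = tan^2(65.0) = 4.59891
Compute passive force:
Pp = 0.5 * Kp * gamma * H^2
Pp = 0.5 * 4.59891 * 18.1 * 7.3^2
Pp = 2217.94 kN/m


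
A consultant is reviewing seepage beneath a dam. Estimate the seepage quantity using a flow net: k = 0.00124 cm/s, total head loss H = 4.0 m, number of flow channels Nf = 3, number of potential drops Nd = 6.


Convert k to m/s for unit consistency with H:
k = 0.00124 cm/s = 0.00124 / 100 m/s = 1.24e-05 m/s
Using q = k * H * Nf / Nd
Nf / Nd = 3 / 6 = 0.5
q = 1.24e-05 * 4.0 * 0.5
q = 2.48e-05 m^3/s per m


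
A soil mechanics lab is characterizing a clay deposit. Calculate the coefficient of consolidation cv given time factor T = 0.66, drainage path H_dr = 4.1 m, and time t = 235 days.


Using cv = T * H_dr^2 / t
H_dr^2 = 4.1^2 = 16.81
cv = 0.66 * 16.81 / 235
cv = 0.04721 m^2/day


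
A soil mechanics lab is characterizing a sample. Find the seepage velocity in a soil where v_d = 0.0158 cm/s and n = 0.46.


Using v_s = v_d / n
v_s = 0.0158 / 0.46
v_s = 0.03435 cm/s


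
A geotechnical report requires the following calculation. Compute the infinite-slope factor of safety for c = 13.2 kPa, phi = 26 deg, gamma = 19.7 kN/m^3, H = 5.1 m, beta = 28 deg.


Result: 1.234

Derivation:
Using Fs = c / (gamma*H*sin(beta)*cos(beta)) + tan(phi)/tan(beta)
Cohesion contribution = 13.2 / (19.7*5.1*sin(28)*cos(28))
Cohesion contribution = 0.316952
Friction contribution = tan(26)/tan(28) = 0.917292
Fs = 0.316952 + 0.917292
Fs = 1.234


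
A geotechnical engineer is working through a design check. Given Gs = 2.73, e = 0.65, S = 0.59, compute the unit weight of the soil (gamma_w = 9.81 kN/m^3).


Using gamma = gamma_w * (Gs + S*e) / (1 + e)
Numerator: Gs + S*e = 2.73 + 0.59*0.65 = 3.1135
Denominator: 1 + e = 1 + 0.65 = 1.65
gamma = 9.81 * 3.1135 / 1.65
gamma = 18.511 kN/m^3


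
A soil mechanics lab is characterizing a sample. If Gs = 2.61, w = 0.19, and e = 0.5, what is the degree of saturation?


Result: 0.9918

Derivation:
Using S = Gs * w / e
S = 2.61 * 0.19 / 0.5
S = 0.9918


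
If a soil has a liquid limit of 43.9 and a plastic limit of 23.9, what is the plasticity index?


Using PI = LL - PL
PI = 43.9 - 23.9
PI = 20.0


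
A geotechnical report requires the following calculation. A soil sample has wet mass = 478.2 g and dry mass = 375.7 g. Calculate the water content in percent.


Result: 27.28 %

Derivation:
Using w = (m_wet - m_dry) / m_dry * 100
m_wet - m_dry = 478.2 - 375.7 = 102.5 g
w = 102.5 / 375.7 * 100
w = 27.28 %


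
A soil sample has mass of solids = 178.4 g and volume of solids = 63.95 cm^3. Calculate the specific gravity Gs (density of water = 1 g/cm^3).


Result: 2.79

Derivation:
Using Gs = m_s / (V_s * rho_w)
Since rho_w = 1 g/cm^3:
Gs = 178.4 / 63.95
Gs = 2.79


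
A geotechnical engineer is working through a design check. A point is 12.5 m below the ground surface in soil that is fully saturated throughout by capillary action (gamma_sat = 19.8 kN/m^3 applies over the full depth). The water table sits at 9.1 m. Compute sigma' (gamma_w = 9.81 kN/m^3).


Total stress = gamma_sat * depth
sigma = 19.8 * 12.5 = 247.5 kPa
Pore water pressure u = gamma_w * (depth - d_wt)
u = 9.81 * (12.5 - 9.1) = 33.354 kPa
Effective stress = sigma - u
sigma' = 247.5 - 33.354 = 214.15 kPa


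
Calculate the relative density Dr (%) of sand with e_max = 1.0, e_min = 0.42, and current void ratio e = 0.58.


Using Dr = (e_max - e) / (e_max - e_min) * 100
e_max - e = 1.0 - 0.58 = 0.42
e_max - e_min = 1.0 - 0.42 = 0.58
Dr = 0.42 / 0.58 * 100
Dr = 72.41 %


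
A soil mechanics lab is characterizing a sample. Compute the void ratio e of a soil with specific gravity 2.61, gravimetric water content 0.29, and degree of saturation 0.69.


Result: 1.097

Derivation:
Using the relation e = Gs * w / S
e = 2.61 * 0.29 / 0.69
e = 1.097


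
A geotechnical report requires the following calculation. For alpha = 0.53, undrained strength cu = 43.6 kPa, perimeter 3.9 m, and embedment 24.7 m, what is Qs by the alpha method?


Result: 2225.99 kN

Derivation:
Using Qs = alpha * cu * perimeter * L
Qs = 0.53 * 43.6 * 3.9 * 24.7
Qs = 2225.99 kN


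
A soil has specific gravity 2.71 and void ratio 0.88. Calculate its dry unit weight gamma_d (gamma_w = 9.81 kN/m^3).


Using gamma_d = Gs * gamma_w / (1 + e)
gamma_d = 2.71 * 9.81 / (1 + 0.88)
gamma_d = 2.71 * 9.81 / 1.88
gamma_d = 14.141 kN/m^3


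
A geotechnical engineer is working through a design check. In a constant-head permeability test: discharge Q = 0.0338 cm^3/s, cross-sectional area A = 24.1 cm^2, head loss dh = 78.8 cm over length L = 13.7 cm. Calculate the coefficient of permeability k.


Result: 0.000244 cm/s

Derivation:
Compute hydraulic gradient:
i = dh / L = 78.8 / 13.7 = 5.75182
Then apply Darcy's law:
k = Q / (A * i)
k = 0.0338 / (24.1 * 5.75182)
k = 0.0338 / 138.619
k = 0.000244 cm/s


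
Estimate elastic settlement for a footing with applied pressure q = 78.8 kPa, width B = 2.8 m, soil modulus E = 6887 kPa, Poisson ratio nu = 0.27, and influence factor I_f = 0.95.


Using Se = q * B * (1 - nu^2) * I_f / E
1 - nu^2 = 1 - 0.27^2 = 0.9271
Se = 78.8 * 2.8 * 0.9271 * 0.95 / 6887
Se = 0.028217 m
Convert to mm: Se = 0.028217 * 1000 = 28.217 mm


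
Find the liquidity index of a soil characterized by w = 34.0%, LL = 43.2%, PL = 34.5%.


First compute the plasticity index:
PI = LL - PL = 43.2 - 34.5 = 8.7
Then compute the liquidity index:
LI = (w - PL) / PI
LI = (34.0 - 34.5) / 8.7
LI = -0.057


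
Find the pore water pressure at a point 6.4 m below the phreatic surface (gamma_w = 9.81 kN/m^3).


Using u = gamma_w * h_w
u = 9.81 * 6.4
u = 62.78 kPa


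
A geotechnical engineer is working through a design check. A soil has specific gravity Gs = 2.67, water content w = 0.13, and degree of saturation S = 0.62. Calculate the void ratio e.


Result: 0.5598

Derivation:
Using the relation e = Gs * w / S
e = 2.67 * 0.13 / 0.62
e = 0.5598


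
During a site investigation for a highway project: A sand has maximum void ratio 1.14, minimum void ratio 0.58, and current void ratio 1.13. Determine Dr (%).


Result: 1.79 %

Derivation:
Using Dr = (e_max - e) / (e_max - e_min) * 100
e_max - e = 1.14 - 1.13 = 0.01
e_max - e_min = 1.14 - 0.58 = 0.56
Dr = 0.01 / 0.56 * 100
Dr = 1.79 %


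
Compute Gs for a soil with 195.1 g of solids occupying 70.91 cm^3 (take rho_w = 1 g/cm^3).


Using Gs = m_s / (V_s * rho_w)
Since rho_w = 1 g/cm^3:
Gs = 195.1 / 70.91
Gs = 2.751


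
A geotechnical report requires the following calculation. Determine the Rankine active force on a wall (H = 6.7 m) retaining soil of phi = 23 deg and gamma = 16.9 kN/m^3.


Result: 166.18 kN/m

Derivation:
Compute active earth pressure coefficient:
Ka = tan^2(45 - phi/2) = tan^2(33.5) = 0.438092
Compute active force:
Pa = 0.5 * Ka * gamma * H^2
Pa = 0.5 * 0.438092 * 16.9 * 6.7^2
Pa = 166.18 kN/m


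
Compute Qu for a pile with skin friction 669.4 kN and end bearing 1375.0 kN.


Using Qu = Qf + Qb
Qu = 669.4 + 1375.0
Qu = 2044.4 kN


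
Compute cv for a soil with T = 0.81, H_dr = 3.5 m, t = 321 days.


Result: 0.03091 m^2/day

Derivation:
Using cv = T * H_dr^2 / t
H_dr^2 = 3.5^2 = 12.25
cv = 0.81 * 12.25 / 321
cv = 0.03091 m^2/day


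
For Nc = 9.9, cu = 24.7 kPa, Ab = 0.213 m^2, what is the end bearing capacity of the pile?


Result: 52.08 kN

Derivation:
Using Qb = Nc * cu * Ab
Qb = 9.9 * 24.7 * 0.213
Qb = 52.08 kN


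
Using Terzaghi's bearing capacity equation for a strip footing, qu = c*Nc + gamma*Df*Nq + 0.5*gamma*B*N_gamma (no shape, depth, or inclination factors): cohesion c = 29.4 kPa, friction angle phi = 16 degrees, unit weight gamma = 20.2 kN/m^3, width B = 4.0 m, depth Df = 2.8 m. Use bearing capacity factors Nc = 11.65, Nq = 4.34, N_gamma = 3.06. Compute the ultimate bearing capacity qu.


Result: 711.6 kPa

Derivation:
Compute qu = c*Nc + gamma*Df*Nq + 0.5*gamma*B*N_gamma
Term 1: 29.4 * 11.65 = 342.51
Term 2: 20.2 * 2.8 * 4.34 = 245.4704
Term 3: 0.5 * 20.2 * 4.0 * 3.06 = 123.624
qu = 342.51 + 245.4704 + 123.624
qu = 711.6 kPa


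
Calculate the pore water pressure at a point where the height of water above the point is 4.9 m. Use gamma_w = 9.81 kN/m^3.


Using u = gamma_w * h_w
u = 9.81 * 4.9
u = 48.07 kPa


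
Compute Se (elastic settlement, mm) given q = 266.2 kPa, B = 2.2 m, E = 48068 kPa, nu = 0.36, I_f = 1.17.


Using Se = q * B * (1 - nu^2) * I_f / E
1 - nu^2 = 1 - 0.36^2 = 0.8704
Se = 266.2 * 2.2 * 0.8704 * 1.17 / 48068
Se = 0.012407 m
Convert to mm: Se = 0.012407 * 1000 = 12.407 mm


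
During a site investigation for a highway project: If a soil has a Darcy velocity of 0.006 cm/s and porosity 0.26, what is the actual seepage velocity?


Result: 0.02308 cm/s

Derivation:
Using v_s = v_d / n
v_s = 0.006 / 0.26
v_s = 0.02308 cm/s


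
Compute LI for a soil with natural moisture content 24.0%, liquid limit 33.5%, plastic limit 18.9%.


Result: 0.349

Derivation:
First compute the plasticity index:
PI = LL - PL = 33.5 - 18.9 = 14.6
Then compute the liquidity index:
LI = (w - PL) / PI
LI = (24.0 - 18.9) / 14.6
LI = 0.349


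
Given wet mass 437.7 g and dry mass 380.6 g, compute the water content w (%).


Using w = (m_wet - m_dry) / m_dry * 100
m_wet - m_dry = 437.7 - 380.6 = 57.1 g
w = 57.1 / 380.6 * 100
w = 15.0 %


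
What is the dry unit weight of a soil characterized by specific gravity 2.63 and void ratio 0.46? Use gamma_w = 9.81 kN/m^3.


Result: 17.671 kN/m^3

Derivation:
Using gamma_d = Gs * gamma_w / (1 + e)
gamma_d = 2.63 * 9.81 / (1 + 0.46)
gamma_d = 2.63 * 9.81 / 1.46
gamma_d = 17.671 kN/m^3


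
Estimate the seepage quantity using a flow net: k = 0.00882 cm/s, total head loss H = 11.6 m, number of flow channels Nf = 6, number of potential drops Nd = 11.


Result: 0.0005581 m^3/s per m

Derivation:
Convert k to m/s for unit consistency with H:
k = 0.00882 cm/s = 0.00882 / 100 m/s = 8.82e-05 m/s
Using q = k * H * Nf / Nd
Nf / Nd = 6 / 11 = 0.5455
q = 8.82e-05 * 11.6 * 0.5455
q = 0.0005581 m^3/s per m


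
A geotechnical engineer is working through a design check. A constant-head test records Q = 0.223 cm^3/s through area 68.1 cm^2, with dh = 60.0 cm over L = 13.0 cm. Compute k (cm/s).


Result: 0.000709 cm/s

Derivation:
Compute hydraulic gradient:
i = dh / L = 60.0 / 13.0 = 4.61538
Then apply Darcy's law:
k = Q / (A * i)
k = 0.223 / (68.1 * 4.61538)
k = 0.223 / 314.308
k = 0.000709 cm/s


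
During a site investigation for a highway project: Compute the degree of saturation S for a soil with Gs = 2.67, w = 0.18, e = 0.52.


Using S = Gs * w / e
S = 2.67 * 0.18 / 0.52
S = 0.9242


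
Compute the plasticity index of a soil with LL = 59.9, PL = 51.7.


Using PI = LL - PL
PI = 59.9 - 51.7
PI = 8.2


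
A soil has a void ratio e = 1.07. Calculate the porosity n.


Result: 0.5169

Derivation:
Using the relation n = e / (1 + e)
n = 1.07 / (1 + 1.07)
n = 1.07 / 2.07
n = 0.5169


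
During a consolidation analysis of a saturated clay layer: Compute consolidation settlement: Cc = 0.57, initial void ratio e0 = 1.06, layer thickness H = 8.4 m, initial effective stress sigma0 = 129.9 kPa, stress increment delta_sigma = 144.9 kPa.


Using Sc = Cc * H / (1 + e0) * log10((sigma0 + delta_sigma) / sigma0)
Stress ratio = (129.9 + 144.9) / 129.9 = 2.11547
log10(2.11547) = 0.325408
Cc * H / (1 + e0) = 0.57 * 8.4 / (1 + 1.06) = 2.32427
Sc = 2.32427 * 0.325408
Sc = 0.7563 m


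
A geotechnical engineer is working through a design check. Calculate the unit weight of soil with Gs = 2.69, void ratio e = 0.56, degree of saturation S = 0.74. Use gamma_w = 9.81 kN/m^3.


Result: 19.522 kN/m^3

Derivation:
Using gamma = gamma_w * (Gs + S*e) / (1 + e)
Numerator: Gs + S*e = 2.69 + 0.74*0.56 = 3.1044
Denominator: 1 + e = 1 + 0.56 = 1.56
gamma = 9.81 * 3.1044 / 1.56
gamma = 19.522 kN/m^3


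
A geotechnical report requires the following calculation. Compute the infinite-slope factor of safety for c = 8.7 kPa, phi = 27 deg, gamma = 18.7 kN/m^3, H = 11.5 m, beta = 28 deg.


Using Fs = c / (gamma*H*sin(beta)*cos(beta)) + tan(phi)/tan(beta)
Cohesion contribution = 8.7 / (18.7*11.5*sin(28)*cos(28))
Cohesion contribution = 0.0975968
Friction contribution = tan(27)/tan(28) = 0.958278
Fs = 0.0975968 + 0.958278
Fs = 1.056


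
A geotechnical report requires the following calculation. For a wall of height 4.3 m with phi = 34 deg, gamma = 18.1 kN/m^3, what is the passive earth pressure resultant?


Result: 591.88 kN/m

Derivation:
Compute passive earth pressure coefficient:
Kp = tan^2(45 + phi/2) = tan^2(62.0) = 3.537132
Compute passive force:
Pp = 0.5 * Kp * gamma * H^2
Pp = 0.5 * 3.537132 * 18.1 * 4.3^2
Pp = 591.88 kN/m


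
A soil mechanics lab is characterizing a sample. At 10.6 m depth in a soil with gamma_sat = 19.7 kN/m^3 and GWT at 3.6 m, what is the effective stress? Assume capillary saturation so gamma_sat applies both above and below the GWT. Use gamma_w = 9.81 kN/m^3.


Total stress = gamma_sat * depth
sigma = 19.7 * 10.6 = 208.82 kPa
Pore water pressure u = gamma_w * (depth - d_wt)
u = 9.81 * (10.6 - 3.6) = 68.67 kPa
Effective stress = sigma - u
sigma' = 208.82 - 68.67 = 140.15 kPa


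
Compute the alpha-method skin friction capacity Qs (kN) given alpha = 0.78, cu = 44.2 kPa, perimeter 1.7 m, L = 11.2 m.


Using Qs = alpha * cu * perimeter * L
Qs = 0.78 * 44.2 * 1.7 * 11.2
Qs = 656.42 kN


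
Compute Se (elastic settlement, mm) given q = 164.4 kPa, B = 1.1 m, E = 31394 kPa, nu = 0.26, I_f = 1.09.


Using Se = q * B * (1 - nu^2) * I_f / E
1 - nu^2 = 1 - 0.26^2 = 0.9324
Se = 164.4 * 1.1 * 0.9324 * 1.09 / 31394
Se = 0.005854 m
Convert to mm: Se = 0.005854 * 1000 = 5.854 mm


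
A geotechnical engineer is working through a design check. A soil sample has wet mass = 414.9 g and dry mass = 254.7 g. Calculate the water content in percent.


Using w = (m_wet - m_dry) / m_dry * 100
m_wet - m_dry = 414.9 - 254.7 = 160.2 g
w = 160.2 / 254.7 * 100
w = 62.9 %


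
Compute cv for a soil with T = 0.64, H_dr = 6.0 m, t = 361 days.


Result: 0.06382 m^2/day

Derivation:
Using cv = T * H_dr^2 / t
H_dr^2 = 6.0^2 = 36.0
cv = 0.64 * 36.0 / 361
cv = 0.06382 m^2/day


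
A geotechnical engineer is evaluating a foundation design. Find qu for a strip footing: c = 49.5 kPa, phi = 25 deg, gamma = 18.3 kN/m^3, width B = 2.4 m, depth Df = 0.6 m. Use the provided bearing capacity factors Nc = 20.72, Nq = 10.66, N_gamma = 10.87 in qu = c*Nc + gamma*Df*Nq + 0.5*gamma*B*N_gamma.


Compute qu = c*Nc + gamma*Df*Nq + 0.5*gamma*B*N_gamma
Term 1: 49.5 * 20.72 = 1025.64
Term 2: 18.3 * 0.6 * 10.66 = 117.0468
Term 3: 0.5 * 18.3 * 2.4 * 10.87 = 238.7052
qu = 1025.64 + 117.0468 + 238.7052
qu = 1381.39 kPa


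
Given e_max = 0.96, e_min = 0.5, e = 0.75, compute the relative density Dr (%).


Result: 45.65 %

Derivation:
Using Dr = (e_max - e) / (e_max - e_min) * 100
e_max - e = 0.96 - 0.75 = 0.21
e_max - e_min = 0.96 - 0.5 = 0.46
Dr = 0.21 / 0.46 * 100
Dr = 45.65 %


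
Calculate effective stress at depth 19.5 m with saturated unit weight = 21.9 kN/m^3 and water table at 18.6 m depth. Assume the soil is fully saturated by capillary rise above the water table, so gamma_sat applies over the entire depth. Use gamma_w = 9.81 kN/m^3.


Total stress = gamma_sat * depth
sigma = 21.9 * 19.5 = 427.05 kPa
Pore water pressure u = gamma_w * (depth - d_wt)
u = 9.81 * (19.5 - 18.6) = 8.829 kPa
Effective stress = sigma - u
sigma' = 427.05 - 8.829 = 418.22 kPa


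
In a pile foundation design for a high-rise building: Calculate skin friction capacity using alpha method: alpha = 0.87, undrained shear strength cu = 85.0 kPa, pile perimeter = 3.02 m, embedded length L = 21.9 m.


Using Qs = alpha * cu * perimeter * L
Qs = 0.87 * 85.0 * 3.02 * 21.9
Qs = 4890.91 kN


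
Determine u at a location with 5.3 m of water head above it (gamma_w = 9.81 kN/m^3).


Using u = gamma_w * h_w
u = 9.81 * 5.3
u = 51.99 kPa


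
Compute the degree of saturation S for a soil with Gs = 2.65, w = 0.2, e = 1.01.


Using S = Gs * w / e
S = 2.65 * 0.2 / 1.01
S = 0.5248


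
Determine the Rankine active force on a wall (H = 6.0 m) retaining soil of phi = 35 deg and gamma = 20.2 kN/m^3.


Compute active earth pressure coefficient:
Ka = tan^2(45 - phi/2) = tan^2(27.5) = 0.27099
Compute active force:
Pa = 0.5 * Ka * gamma * H^2
Pa = 0.5 * 0.27099 * 20.2 * 6.0^2
Pa = 98.53 kN/m


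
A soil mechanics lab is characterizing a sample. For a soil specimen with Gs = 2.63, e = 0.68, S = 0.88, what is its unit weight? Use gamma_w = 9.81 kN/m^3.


Result: 18.852 kN/m^3

Derivation:
Using gamma = gamma_w * (Gs + S*e) / (1 + e)
Numerator: Gs + S*e = 2.63 + 0.88*0.68 = 3.2284
Denominator: 1 + e = 1 + 0.68 = 1.68
gamma = 9.81 * 3.2284 / 1.68
gamma = 18.852 kN/m^3


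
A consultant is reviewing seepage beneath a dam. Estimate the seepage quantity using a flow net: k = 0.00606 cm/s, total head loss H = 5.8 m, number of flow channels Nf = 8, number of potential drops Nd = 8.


Result: 0.0003515 m^3/s per m

Derivation:
Convert k to m/s for unit consistency with H:
k = 0.00606 cm/s = 0.00606 / 100 m/s = 6.06e-05 m/s
Using q = k * H * Nf / Nd
Nf / Nd = 8 / 8 = 1.0
q = 6.06e-05 * 5.8 * 1.0
q = 0.0003515 m^3/s per m


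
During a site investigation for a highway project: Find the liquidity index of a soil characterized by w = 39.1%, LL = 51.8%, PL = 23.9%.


Result: 0.545

Derivation:
First compute the plasticity index:
PI = LL - PL = 51.8 - 23.9 = 27.9
Then compute the liquidity index:
LI = (w - PL) / PI
LI = (39.1 - 23.9) / 27.9
LI = 0.545


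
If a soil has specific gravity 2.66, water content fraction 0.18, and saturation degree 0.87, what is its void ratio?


Using the relation e = Gs * w / S
e = 2.66 * 0.18 / 0.87
e = 0.5503


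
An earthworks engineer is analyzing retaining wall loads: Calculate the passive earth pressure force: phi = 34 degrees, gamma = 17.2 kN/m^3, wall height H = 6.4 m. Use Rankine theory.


Result: 1245.98 kN/m

Derivation:
Compute passive earth pressure coefficient:
Kp = tan^2(45 + phi/2) = tan^2(62.0) = 3.537132
Compute passive force:
Pp = 0.5 * Kp * gamma * H^2
Pp = 0.5 * 3.537132 * 17.2 * 6.4^2
Pp = 1245.98 kN/m


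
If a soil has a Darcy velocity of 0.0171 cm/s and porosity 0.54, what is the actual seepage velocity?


Result: 0.03167 cm/s

Derivation:
Using v_s = v_d / n
v_s = 0.0171 / 0.54
v_s = 0.03167 cm/s


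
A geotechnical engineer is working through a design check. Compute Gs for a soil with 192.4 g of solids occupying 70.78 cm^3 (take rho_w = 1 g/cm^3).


Using Gs = m_s / (V_s * rho_w)
Since rho_w = 1 g/cm^3:
Gs = 192.4 / 70.78
Gs = 2.718


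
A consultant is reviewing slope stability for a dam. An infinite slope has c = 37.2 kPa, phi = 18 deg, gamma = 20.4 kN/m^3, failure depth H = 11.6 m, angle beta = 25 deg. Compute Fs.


Result: 1.107

Derivation:
Using Fs = c / (gamma*H*sin(beta)*cos(beta)) + tan(phi)/tan(beta)
Cohesion contribution = 37.2 / (20.4*11.6*sin(25)*cos(25))
Cohesion contribution = 0.410422
Friction contribution = tan(18)/tan(25) = 0.696793
Fs = 0.410422 + 0.696793
Fs = 1.107


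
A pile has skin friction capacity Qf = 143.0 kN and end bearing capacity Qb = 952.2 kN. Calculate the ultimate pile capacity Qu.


Using Qu = Qf + Qb
Qu = 143.0 + 952.2
Qu = 1095.2 kN


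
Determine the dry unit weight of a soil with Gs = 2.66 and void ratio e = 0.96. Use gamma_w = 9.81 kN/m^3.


Result: 13.314 kN/m^3

Derivation:
Using gamma_d = Gs * gamma_w / (1 + e)
gamma_d = 2.66 * 9.81 / (1 + 0.96)
gamma_d = 2.66 * 9.81 / 1.96
gamma_d = 13.314 kN/m^3


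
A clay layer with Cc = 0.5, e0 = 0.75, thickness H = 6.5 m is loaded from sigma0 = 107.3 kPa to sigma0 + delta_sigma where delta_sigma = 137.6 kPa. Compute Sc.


Using Sc = Cc * H / (1 + e0) * log10((sigma0 + delta_sigma) / sigma0)
Stress ratio = (107.3 + 137.6) / 107.3 = 2.28239
log10(2.28239) = 0.358389
Cc * H / (1 + e0) = 0.5 * 6.5 / (1 + 0.75) = 1.85714
Sc = 1.85714 * 0.358389
Sc = 0.6656 m


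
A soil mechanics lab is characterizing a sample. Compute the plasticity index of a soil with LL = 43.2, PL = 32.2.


Result: 11.0

Derivation:
Using PI = LL - PL
PI = 43.2 - 32.2
PI = 11.0


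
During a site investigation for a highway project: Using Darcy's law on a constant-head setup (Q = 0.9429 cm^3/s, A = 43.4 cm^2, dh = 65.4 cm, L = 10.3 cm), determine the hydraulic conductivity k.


Compute hydraulic gradient:
i = dh / L = 65.4 / 10.3 = 6.34951
Then apply Darcy's law:
k = Q / (A * i)
k = 0.9429 / (43.4 * 6.34951)
k = 0.9429 / 275.569
k = 0.003422 cm/s


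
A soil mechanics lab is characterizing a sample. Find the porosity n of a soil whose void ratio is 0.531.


Using the relation n = e / (1 + e)
n = 0.531 / (1 + 0.531)
n = 0.531 / 1.531
n = 0.3468


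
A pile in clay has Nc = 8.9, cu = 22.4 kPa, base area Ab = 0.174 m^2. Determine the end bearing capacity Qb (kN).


Using Qb = Nc * cu * Ab
Qb = 8.9 * 22.4 * 0.174
Qb = 34.69 kN


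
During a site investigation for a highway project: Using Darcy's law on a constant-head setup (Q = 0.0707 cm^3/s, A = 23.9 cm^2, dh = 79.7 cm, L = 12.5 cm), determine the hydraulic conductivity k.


Result: 0.000464 cm/s

Derivation:
Compute hydraulic gradient:
i = dh / L = 79.7 / 12.5 = 6.376
Then apply Darcy's law:
k = Q / (A * i)
k = 0.0707 / (23.9 * 6.376)
k = 0.0707 / 152.386
k = 0.000464 cm/s


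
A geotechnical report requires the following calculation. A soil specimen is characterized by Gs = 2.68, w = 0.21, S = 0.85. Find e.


Result: 0.6621

Derivation:
Using the relation e = Gs * w / S
e = 2.68 * 0.21 / 0.85
e = 0.6621


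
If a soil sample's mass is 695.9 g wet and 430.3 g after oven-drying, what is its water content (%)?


Using w = (m_wet - m_dry) / m_dry * 100
m_wet - m_dry = 695.9 - 430.3 = 265.6 g
w = 265.6 / 430.3 * 100
w = 61.72 %


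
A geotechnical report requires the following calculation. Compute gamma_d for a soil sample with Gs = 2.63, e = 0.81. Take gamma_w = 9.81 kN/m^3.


Using gamma_d = Gs * gamma_w / (1 + e)
gamma_d = 2.63 * 9.81 / (1 + 0.81)
gamma_d = 2.63 * 9.81 / 1.81
gamma_d = 14.254 kN/m^3


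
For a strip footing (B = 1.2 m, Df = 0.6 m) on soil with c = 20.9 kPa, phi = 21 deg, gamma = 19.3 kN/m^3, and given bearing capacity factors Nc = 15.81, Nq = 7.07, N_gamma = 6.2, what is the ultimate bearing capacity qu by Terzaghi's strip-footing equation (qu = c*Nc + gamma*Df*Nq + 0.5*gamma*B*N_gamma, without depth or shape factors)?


Compute qu = c*Nc + gamma*Df*Nq + 0.5*gamma*B*N_gamma
Term 1: 20.9 * 15.81 = 330.429
Term 2: 19.3 * 0.6 * 7.07 = 81.8706
Term 3: 0.5 * 19.3 * 1.2 * 6.2 = 71.796
qu = 330.429 + 81.8706 + 71.796
qu = 484.1 kPa


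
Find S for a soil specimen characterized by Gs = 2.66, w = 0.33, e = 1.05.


Using S = Gs * w / e
S = 2.66 * 0.33 / 1.05
S = 0.836


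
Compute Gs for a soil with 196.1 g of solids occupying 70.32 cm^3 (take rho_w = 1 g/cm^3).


Using Gs = m_s / (V_s * rho_w)
Since rho_w = 1 g/cm^3:
Gs = 196.1 / 70.32
Gs = 2.789


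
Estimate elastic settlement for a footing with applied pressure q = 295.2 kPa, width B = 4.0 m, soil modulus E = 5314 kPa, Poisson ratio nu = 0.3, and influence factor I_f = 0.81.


Result: 163.788 mm

Derivation:
Using Se = q * B * (1 - nu^2) * I_f / E
1 - nu^2 = 1 - 0.3^2 = 0.91
Se = 295.2 * 4.0 * 0.91 * 0.81 / 5314
Se = 0.163788 m
Convert to mm: Se = 0.163788 * 1000 = 163.788 mm


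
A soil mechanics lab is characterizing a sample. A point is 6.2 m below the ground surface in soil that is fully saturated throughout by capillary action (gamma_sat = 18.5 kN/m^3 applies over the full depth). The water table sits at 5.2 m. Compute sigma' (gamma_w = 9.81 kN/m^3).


Total stress = gamma_sat * depth
sigma = 18.5 * 6.2 = 114.7 kPa
Pore water pressure u = gamma_w * (depth - d_wt)
u = 9.81 * (6.2 - 5.2) = 9.81 kPa
Effective stress = sigma - u
sigma' = 114.7 - 9.81 = 104.89 kPa


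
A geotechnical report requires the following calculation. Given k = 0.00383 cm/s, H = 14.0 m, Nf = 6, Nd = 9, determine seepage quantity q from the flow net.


Result: 0.0003575 m^3/s per m

Derivation:
Convert k to m/s for unit consistency with H:
k = 0.00383 cm/s = 0.00383 / 100 m/s = 3.83e-05 m/s
Using q = k * H * Nf / Nd
Nf / Nd = 6 / 9 = 0.6667
q = 3.83e-05 * 14.0 * 0.6667
q = 0.0003575 m^3/s per m


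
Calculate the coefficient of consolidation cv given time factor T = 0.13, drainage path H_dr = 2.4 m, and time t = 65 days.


Using cv = T * H_dr^2 / t
H_dr^2 = 2.4^2 = 5.76
cv = 0.13 * 5.76 / 65
cv = 0.01152 m^2/day


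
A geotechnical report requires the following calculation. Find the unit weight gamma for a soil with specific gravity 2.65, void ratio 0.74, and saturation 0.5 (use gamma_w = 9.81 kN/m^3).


Using gamma = gamma_w * (Gs + S*e) / (1 + e)
Numerator: Gs + S*e = 2.65 + 0.5*0.74 = 3.02
Denominator: 1 + e = 1 + 0.74 = 1.74
gamma = 9.81 * 3.02 / 1.74
gamma = 17.027 kN/m^3


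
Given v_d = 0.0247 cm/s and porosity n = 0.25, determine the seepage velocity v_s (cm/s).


Result: 0.0988 cm/s

Derivation:
Using v_s = v_d / n
v_s = 0.0247 / 0.25
v_s = 0.0988 cm/s


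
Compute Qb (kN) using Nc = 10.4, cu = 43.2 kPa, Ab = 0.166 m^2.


Using Qb = Nc * cu * Ab
Qb = 10.4 * 43.2 * 0.166
Qb = 74.58 kN


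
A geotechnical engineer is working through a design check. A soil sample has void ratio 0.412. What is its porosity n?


Using the relation n = e / (1 + e)
n = 0.412 / (1 + 0.412)
n = 0.412 / 1.412
n = 0.2918


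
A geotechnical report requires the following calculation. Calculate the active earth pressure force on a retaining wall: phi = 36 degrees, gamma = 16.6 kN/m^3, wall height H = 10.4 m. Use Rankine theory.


Result: 233.06 kN/m

Derivation:
Compute active earth pressure coefficient:
Ka = tan^2(45 - phi/2) = tan^2(27.0) = 0.259616
Compute active force:
Pa = 0.5 * Ka * gamma * H^2
Pa = 0.5 * 0.259616 * 16.6 * 10.4^2
Pa = 233.06 kN/m


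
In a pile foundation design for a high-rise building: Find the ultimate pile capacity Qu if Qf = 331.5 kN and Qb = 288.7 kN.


Using Qu = Qf + Qb
Qu = 331.5 + 288.7
Qu = 620.2 kN


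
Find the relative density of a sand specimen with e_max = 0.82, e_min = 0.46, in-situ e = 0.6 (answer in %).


Using Dr = (e_max - e) / (e_max - e_min) * 100
e_max - e = 0.82 - 0.6 = 0.22
e_max - e_min = 0.82 - 0.46 = 0.36
Dr = 0.22 / 0.36 * 100
Dr = 61.11 %


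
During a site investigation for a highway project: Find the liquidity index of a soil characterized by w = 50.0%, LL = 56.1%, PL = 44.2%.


Result: 0.487

Derivation:
First compute the plasticity index:
PI = LL - PL = 56.1 - 44.2 = 11.9
Then compute the liquidity index:
LI = (w - PL) / PI
LI = (50.0 - 44.2) / 11.9
LI = 0.487


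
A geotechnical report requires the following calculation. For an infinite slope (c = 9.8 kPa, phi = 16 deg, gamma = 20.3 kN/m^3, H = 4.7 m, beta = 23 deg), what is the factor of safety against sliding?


Using Fs = c / (gamma*H*sin(beta)*cos(beta)) + tan(phi)/tan(beta)
Cohesion contribution = 9.8 / (20.3*4.7*sin(23)*cos(23))
Cohesion contribution = 0.28558
Friction contribution = tan(16)/tan(23) = 0.67553
Fs = 0.28558 + 0.67553
Fs = 0.961


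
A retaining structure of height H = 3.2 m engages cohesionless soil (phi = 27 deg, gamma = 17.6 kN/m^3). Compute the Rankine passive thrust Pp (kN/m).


Compute passive earth pressure coefficient:
Kp = tan^2(45 + phi/2) = tan^2(58.5) = 2.66294
Compute passive force:
Pp = 0.5 * Kp * gamma * H^2
Pp = 0.5 * 2.66294 * 17.6 * 3.2^2
Pp = 239.96 kN/m


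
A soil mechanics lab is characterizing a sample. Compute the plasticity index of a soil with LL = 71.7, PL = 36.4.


Result: 35.3

Derivation:
Using PI = LL - PL
PI = 71.7 - 36.4
PI = 35.3


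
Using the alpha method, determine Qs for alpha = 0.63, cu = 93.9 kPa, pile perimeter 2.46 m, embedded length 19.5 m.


Using Qs = alpha * cu * perimeter * L
Qs = 0.63 * 93.9 * 2.46 * 19.5
Qs = 2837.76 kN


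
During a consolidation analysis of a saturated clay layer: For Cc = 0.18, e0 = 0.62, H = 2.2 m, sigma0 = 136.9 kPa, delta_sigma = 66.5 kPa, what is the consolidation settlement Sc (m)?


Using Sc = Cc * H / (1 + e0) * log10((sigma0 + delta_sigma) / sigma0)
Stress ratio = (136.9 + 66.5) / 136.9 = 1.48576
log10(1.48576) = 0.171948
Cc * H / (1 + e0) = 0.18 * 2.2 / (1 + 0.62) = 0.244444
Sc = 0.244444 * 0.171948
Sc = 0.042 m


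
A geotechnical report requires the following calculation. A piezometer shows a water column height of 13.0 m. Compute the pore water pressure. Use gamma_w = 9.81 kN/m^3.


Using u = gamma_w * h_w
u = 9.81 * 13.0
u = 127.53 kPa


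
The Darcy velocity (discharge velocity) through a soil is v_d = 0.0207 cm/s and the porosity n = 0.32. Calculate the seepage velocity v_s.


Using v_s = v_d / n
v_s = 0.0207 / 0.32
v_s = 0.06469 cm/s


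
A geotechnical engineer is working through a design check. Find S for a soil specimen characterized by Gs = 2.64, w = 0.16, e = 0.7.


Using S = Gs * w / e
S = 2.64 * 0.16 / 0.7
S = 0.6034


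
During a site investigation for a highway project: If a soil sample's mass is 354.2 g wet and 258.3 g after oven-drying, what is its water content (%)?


Result: 37.13 %

Derivation:
Using w = (m_wet - m_dry) / m_dry * 100
m_wet - m_dry = 354.2 - 258.3 = 95.9 g
w = 95.9 / 258.3 * 100
w = 37.13 %


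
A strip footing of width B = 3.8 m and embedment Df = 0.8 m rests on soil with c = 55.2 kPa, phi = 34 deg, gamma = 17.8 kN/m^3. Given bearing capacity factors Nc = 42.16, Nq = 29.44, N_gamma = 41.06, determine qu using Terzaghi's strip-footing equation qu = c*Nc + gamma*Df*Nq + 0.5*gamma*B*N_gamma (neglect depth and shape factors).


Compute qu = c*Nc + gamma*Df*Nq + 0.5*gamma*B*N_gamma
Term 1: 55.2 * 42.16 = 2327.232
Term 2: 17.8 * 0.8 * 29.44 = 419.2256
Term 3: 0.5 * 17.8 * 3.8 * 41.06 = 1388.6492
qu = 2327.232 + 419.2256 + 1388.6492
qu = 4135.11 kPa


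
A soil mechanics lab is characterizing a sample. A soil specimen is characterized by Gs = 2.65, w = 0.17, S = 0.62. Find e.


Result: 0.7266

Derivation:
Using the relation e = Gs * w / S
e = 2.65 * 0.17 / 0.62
e = 0.7266


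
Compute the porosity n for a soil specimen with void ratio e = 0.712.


Using the relation n = e / (1 + e)
n = 0.712 / (1 + 0.712)
n = 0.712 / 1.712
n = 0.4159


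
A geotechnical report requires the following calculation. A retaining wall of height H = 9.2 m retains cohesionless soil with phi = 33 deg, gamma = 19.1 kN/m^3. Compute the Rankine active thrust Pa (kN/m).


Compute active earth pressure coefficient:
Ka = tan^2(45 - phi/2) = tan^2(28.5) = 0.294801
Compute active force:
Pa = 0.5 * Ka * gamma * H^2
Pa = 0.5 * 0.294801 * 19.1 * 9.2^2
Pa = 238.29 kN/m


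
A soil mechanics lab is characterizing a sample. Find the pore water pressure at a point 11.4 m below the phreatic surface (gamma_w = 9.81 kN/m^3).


Using u = gamma_w * h_w
u = 9.81 * 11.4
u = 111.83 kPa


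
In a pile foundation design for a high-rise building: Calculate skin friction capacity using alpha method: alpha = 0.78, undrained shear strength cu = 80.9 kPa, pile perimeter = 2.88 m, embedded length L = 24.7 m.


Using Qs = alpha * cu * perimeter * L
Qs = 0.78 * 80.9 * 2.88 * 24.7
Qs = 4488.82 kN


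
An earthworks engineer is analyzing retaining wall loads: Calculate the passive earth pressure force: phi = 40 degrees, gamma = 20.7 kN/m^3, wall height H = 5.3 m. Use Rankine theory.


Compute passive earth pressure coefficient:
Kp = tan^2(45 + phi/2) = tan^2(65.0) = 4.59891
Compute passive force:
Pp = 0.5 * Kp * gamma * H^2
Pp = 0.5 * 4.59891 * 20.7 * 5.3^2
Pp = 1337.05 kN/m


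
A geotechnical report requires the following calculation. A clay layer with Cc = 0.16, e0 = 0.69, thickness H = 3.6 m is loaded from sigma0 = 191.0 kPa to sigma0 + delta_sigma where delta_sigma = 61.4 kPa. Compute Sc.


Using Sc = Cc * H / (1 + e0) * log10((sigma0 + delta_sigma) / sigma0)
Stress ratio = (191.0 + 61.4) / 191.0 = 1.32147
log10(1.32147) = 0.121056
Cc * H / (1 + e0) = 0.16 * 3.6 / (1 + 0.69) = 0.340828
Sc = 0.340828 * 0.121056
Sc = 0.0413 m


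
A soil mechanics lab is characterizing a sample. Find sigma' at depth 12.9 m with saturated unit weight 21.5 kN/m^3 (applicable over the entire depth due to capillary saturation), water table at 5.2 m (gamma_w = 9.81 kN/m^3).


Result: 201.81 kPa

Derivation:
Total stress = gamma_sat * depth
sigma = 21.5 * 12.9 = 277.35 kPa
Pore water pressure u = gamma_w * (depth - d_wt)
u = 9.81 * (12.9 - 5.2) = 75.537 kPa
Effective stress = sigma - u
sigma' = 277.35 - 75.537 = 201.81 kPa


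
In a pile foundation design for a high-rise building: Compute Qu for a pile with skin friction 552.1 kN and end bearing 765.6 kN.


Using Qu = Qf + Qb
Qu = 552.1 + 765.6
Qu = 1317.7 kN


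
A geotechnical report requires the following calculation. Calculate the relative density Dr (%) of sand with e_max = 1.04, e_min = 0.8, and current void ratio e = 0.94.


Using Dr = (e_max - e) / (e_max - e_min) * 100
e_max - e = 1.04 - 0.94 = 0.1
e_max - e_min = 1.04 - 0.8 = 0.24
Dr = 0.1 / 0.24 * 100
Dr = 41.67 %


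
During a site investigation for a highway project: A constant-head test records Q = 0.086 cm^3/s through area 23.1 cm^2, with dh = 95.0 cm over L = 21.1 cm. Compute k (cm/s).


Compute hydraulic gradient:
i = dh / L = 95.0 / 21.1 = 4.50237
Then apply Darcy's law:
k = Q / (A * i)
k = 0.086 / (23.1 * 4.50237)
k = 0.086 / 104.005
k = 0.000827 cm/s


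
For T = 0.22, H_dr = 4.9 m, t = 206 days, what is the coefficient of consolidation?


Using cv = T * H_dr^2 / t
H_dr^2 = 4.9^2 = 24.01
cv = 0.22 * 24.01 / 206
cv = 0.02564 m^2/day


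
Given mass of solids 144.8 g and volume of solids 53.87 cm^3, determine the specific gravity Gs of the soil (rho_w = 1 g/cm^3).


Using Gs = m_s / (V_s * rho_w)
Since rho_w = 1 g/cm^3:
Gs = 144.8 / 53.87
Gs = 2.688


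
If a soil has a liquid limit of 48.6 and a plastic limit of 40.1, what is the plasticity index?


Using PI = LL - PL
PI = 48.6 - 40.1
PI = 8.5


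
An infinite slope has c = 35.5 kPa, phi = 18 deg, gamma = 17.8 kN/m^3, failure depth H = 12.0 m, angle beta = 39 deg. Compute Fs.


Using Fs = c / (gamma*H*sin(beta)*cos(beta)) + tan(phi)/tan(beta)
Cohesion contribution = 35.5 / (17.8*12.0*sin(39)*cos(39))
Cohesion contribution = 0.339823
Friction contribution = tan(18)/tan(39) = 0.401242
Fs = 0.339823 + 0.401242
Fs = 0.741


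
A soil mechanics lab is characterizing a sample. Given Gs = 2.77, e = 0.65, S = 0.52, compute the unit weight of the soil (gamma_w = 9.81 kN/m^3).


Result: 18.478 kN/m^3

Derivation:
Using gamma = gamma_w * (Gs + S*e) / (1 + e)
Numerator: Gs + S*e = 2.77 + 0.52*0.65 = 3.108
Denominator: 1 + e = 1 + 0.65 = 1.65
gamma = 9.81 * 3.108 / 1.65
gamma = 18.478 kN/m^3


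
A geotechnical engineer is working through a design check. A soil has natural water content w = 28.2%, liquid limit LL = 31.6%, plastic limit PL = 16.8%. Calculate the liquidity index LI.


First compute the plasticity index:
PI = LL - PL = 31.6 - 16.8 = 14.8
Then compute the liquidity index:
LI = (w - PL) / PI
LI = (28.2 - 16.8) / 14.8
LI = 0.77


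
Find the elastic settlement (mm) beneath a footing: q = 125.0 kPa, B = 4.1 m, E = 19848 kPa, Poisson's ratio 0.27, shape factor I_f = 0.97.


Using Se = q * B * (1 - nu^2) * I_f / E
1 - nu^2 = 1 - 0.27^2 = 0.9271
Se = 125.0 * 4.1 * 0.9271 * 0.97 / 19848
Se = 0.023221 m
Convert to mm: Se = 0.023221 * 1000 = 23.221 mm


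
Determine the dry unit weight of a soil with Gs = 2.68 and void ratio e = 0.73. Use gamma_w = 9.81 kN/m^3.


Result: 15.197 kN/m^3

Derivation:
Using gamma_d = Gs * gamma_w / (1 + e)
gamma_d = 2.68 * 9.81 / (1 + 0.73)
gamma_d = 2.68 * 9.81 / 1.73
gamma_d = 15.197 kN/m^3


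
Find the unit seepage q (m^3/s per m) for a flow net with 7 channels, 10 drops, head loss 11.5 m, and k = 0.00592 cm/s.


Result: 0.0004766 m^3/s per m

Derivation:
Convert k to m/s for unit consistency with H:
k = 0.00592 cm/s = 0.00592 / 100 m/s = 5.92e-05 m/s
Using q = k * H * Nf / Nd
Nf / Nd = 7 / 10 = 0.7
q = 5.92e-05 * 11.5 * 0.7
q = 0.0004766 m^3/s per m


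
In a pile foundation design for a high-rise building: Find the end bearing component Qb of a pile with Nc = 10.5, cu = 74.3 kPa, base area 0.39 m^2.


Using Qb = Nc * cu * Ab
Qb = 10.5 * 74.3 * 0.39
Qb = 304.26 kN


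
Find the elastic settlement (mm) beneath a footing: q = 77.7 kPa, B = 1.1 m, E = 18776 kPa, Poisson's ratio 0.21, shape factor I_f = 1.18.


Result: 5.135 mm

Derivation:
Using Se = q * B * (1 - nu^2) * I_f / E
1 - nu^2 = 1 - 0.21^2 = 0.9559
Se = 77.7 * 1.1 * 0.9559 * 1.18 / 18776
Se = 0.005135 m
Convert to mm: Se = 0.005135 * 1000 = 5.135 mm


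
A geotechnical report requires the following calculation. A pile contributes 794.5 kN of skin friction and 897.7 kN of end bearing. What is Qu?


Using Qu = Qf + Qb
Qu = 794.5 + 897.7
Qu = 1692.2 kN


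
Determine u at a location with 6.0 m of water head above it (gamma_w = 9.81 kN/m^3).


Result: 58.86 kPa

Derivation:
Using u = gamma_w * h_w
u = 9.81 * 6.0
u = 58.86 kPa


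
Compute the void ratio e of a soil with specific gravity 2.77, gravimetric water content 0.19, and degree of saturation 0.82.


Using the relation e = Gs * w / S
e = 2.77 * 0.19 / 0.82
e = 0.6418


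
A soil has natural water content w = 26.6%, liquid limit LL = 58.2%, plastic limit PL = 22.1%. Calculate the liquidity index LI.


Result: 0.125

Derivation:
First compute the plasticity index:
PI = LL - PL = 58.2 - 22.1 = 36.1
Then compute the liquidity index:
LI = (w - PL) / PI
LI = (26.6 - 22.1) / 36.1
LI = 0.125
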